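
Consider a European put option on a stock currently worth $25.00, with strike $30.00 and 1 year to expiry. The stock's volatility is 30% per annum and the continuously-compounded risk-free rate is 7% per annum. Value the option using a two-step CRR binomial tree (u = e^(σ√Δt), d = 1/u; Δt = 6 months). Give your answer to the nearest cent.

CRR parameters: u = e^(σ√Δt) = e^(0.3·√0.5) = 1.2363, d = 1/u = 0.8089
Per-period rate: rΔt = 0.07·0.5 = 0.035, so R = e^0.035 = 1.0356
Risk-neutral probability p = (e^0.035 − 0.8089)/(1.2363 − 0.8089) = 0.2268/0.4275 = 0.5305
Terminal stock prices: S_uu = 38.21, S_ud = 25, S_dd = 16.36
Terminal payoffs (K − S): max(-8.212, 0) = 0, max(5, 0) = 5, max(13.64, 0) = 13.64
Node u (S = 30.91): V_u = e^(−0.035)·[0.5305·0.0000 + 0.4695·5.0000] = 2.2668
Node d (S = 20.22): V_d = e^(−0.035)·[0.5305·5.0000 + 0.4695·13.6437] = 8.7467
Node 0 (S = 25): V_0 = e^(−0.035)·[0.5305·2.2668 + 0.4695·8.7467] = 5.1265

$5.13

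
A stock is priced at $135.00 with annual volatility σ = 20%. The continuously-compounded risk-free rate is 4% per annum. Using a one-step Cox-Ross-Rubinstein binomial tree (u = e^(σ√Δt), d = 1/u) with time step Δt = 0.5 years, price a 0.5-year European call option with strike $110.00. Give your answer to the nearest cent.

CRR parameters: u = e^(σ√Δt) = e^(0.2·√0.5) = 1.1519, d = 1/u = 0.8681
Per-period rate: rΔt = 0.04·0.5 = 0.02, so R = e^0.02 = 1.0202
Risk-neutral probability p = (e^0.02 − 0.8681)/(1.1519 − 0.8681) = 0.1521/0.2838 = 0.5359
Terminal stock prices: S_u = 155.5, S_d = 117.2
Terminal payoffs (S − K): max(45.51, 0) = 45.51, max(7.197, 0) = 7.197
Node 0 (S = 135): V_0 = e^(−0.02)·[0.5359·45.5078 + 0.4641·7.1967] = 27.1781

$27.18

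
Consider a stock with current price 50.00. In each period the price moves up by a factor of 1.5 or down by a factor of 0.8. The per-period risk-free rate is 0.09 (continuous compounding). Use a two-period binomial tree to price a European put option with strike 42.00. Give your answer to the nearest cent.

2.81

Risk-neutral probability p = (e^0.09 − 0.8)/(1.5 − 0.8) = 0.2942/0.7000 = 0.4202
Terminal stock prices: S_uu = 112.5, S_ud = 60, S_dd = 32
Terminal payoffs (K − S): max(-70.5, 0) = 0, max(-18, 0) = 0, max(10, 0) = 10
Node u (S = 75): V_u = e^(−0.09)·[0.4202·0.0000 + 0.5798·0.0000] = 0.0000
Node d (S = 40): V_d = e^(−0.09)·[0.4202·0.0000 + 0.5798·10.0000] = 5.2985
Node 0 (S = 50): V_0 = e^(−0.09)·[0.4202·0.0000 + 0.5798·5.2985] = 2.8074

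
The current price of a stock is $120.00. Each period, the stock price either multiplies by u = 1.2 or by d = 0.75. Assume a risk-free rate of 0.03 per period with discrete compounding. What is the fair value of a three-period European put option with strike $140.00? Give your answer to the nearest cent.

$22.97

Risk-neutral probability p = (1 + 0.03 − 0.75)/(1.2 − 0.75) = 0.2800/0.4500 = 0.6222
Terminal stock prices: S_uuu = 207.4, S_uud = 129.6, S_udd = 81, S_ddd = 50.62
Terminal payoffs (K − S): max(-67.36, 0) = 0, max(10.4, 0) = 10.4, max(59, 0) = 59, max(89.38, 0) = 89.38
Node uu (S = 172.8): V_uu = 1/1.03·[0.6222·0.0000 + 0.3778·10.4000] = 3.8145
Node ud (S = 108): V_ud = 1/1.03·[0.6222·10.4000 + 0.3778·59.0000] = 27.9223
Node dd (S = 67.5): V_dd = 1/1.03·[0.6222·59.0000 + 0.3778·89.3750] = 68.4223
Node u (S = 144): V_u = 1/1.03·[0.6222·3.8145 + 0.3778·27.9223] = 12.5455
Node d (S = 90): V_d = 1/1.03·[0.6222·27.9223 + 0.3778·68.4223] = 41.9634
Node 0 (S = 120): V_0 = 1/1.03·[0.6222·12.5455 + 0.3778·41.9634] = 22.9698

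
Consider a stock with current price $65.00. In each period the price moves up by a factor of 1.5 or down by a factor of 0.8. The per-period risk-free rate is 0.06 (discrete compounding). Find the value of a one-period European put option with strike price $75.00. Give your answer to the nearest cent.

$13.64

Risk-neutral probability p = (1 + 0.06 − 0.8)/(1.5 − 0.8) = 0.2600/0.7000 = 0.3714
Terminal stock prices: S_u = 97.5, S_d = 52
Terminal payoffs (K − S): max(-22.5, 0) = 0, max(23, 0) = 23
Node 0 (S = 65): V_0 = 1/1.06·[0.3714·0.0000 + 0.6286·23.0000] = 13.6388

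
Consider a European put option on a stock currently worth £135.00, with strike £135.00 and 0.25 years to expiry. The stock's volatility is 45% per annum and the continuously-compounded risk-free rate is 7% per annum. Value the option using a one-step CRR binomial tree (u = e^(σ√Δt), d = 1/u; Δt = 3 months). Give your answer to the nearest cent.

CRR parameters: u = e^(σ√Δt) = e^(0.45·√0.25) = 1.2523, d = 1/u = 0.7985
Per-period rate: rΔt = 0.07·0.25 = 0.0175, so R = e^0.0175 = 1.0177
Risk-neutral probability p = (e^0.0175 − 0.7985)/(1.2523 − 0.7985) = 0.2191/0.4538 = 0.4829
Terminal stock prices: S_u = 169.1, S_d = 107.8
Terminal payoffs (K − S): max(-34.06, 0) = 0, max(27.2, 0) = 27.2
Node 0 (S = 135): V_0 = e^(−0.0175)·[0.4829·0.0000 + 0.5171·27.2003] = 13.8216

£13.82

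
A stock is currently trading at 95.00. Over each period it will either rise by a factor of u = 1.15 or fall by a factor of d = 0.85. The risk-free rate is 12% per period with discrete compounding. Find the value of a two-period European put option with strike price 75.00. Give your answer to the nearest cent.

Risk-neutral probability p = (1 + 0.12 − 0.85)/(1.15 − 0.85) = 0.2700/0.3000 = 0.9000
Terminal stock prices: S_uu = 125.6, S_ud = 92.86, S_dd = 68.64
Terminal payoffs (K − S): max(-50.64, 0) = 0, max(-17.86, 0) = 0, max(6.363, 0) = 6.363
Node u (S = 109.2): V_u = 1/1.12·[0.9000·0.0000 + 0.1000·0.0000] = 0.0000
Node d (S = 80.75): V_d = 1/1.12·[0.9000·0.0000 + 0.1000·6.3625] = 0.5681
Node 0 (S = 95): V_0 = 1/1.12·[0.9000·0.0000 + 0.1000·0.5681] = 0.0507

0.05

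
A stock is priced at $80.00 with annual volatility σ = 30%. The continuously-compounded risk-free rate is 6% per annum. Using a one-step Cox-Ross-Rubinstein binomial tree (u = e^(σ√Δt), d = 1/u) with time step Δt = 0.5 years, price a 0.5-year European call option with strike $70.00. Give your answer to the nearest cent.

$14.54

CRR parameters: u = e^(σ√Δt) = e^(0.3·√0.5) = 1.2363, d = 1/u = 0.8089
Per-period rate: rΔt = 0.06·0.5 = 0.03, so R = e^0.03 = 1.0305
Risk-neutral probability p = (e^0.03 − 0.8089)/(1.2363 − 0.8089) = 0.2216/0.4275 = 0.5184
Terminal stock prices: S_u = 98.9, S_d = 64.71
Terminal payoffs (S − K): max(28.9, 0) = 28.9, max(-5.291, 0) = 0
Node 0 (S = 80): V_0 = e^(−0.03)·[0.5184·28.9049 + 0.4816·0.0000] = 14.5418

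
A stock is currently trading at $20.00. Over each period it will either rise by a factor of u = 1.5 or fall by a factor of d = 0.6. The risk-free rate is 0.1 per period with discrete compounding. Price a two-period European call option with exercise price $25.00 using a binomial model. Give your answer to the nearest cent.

$5.10

Risk-neutral probability p = (1 + 0.1 − 0.6)/(1.5 − 0.6) = 0.5000/0.9000 = 0.5556
Terminal stock prices: S_uu = 45, S_ud = 18, S_dd = 7.2
Terminal payoffs (S − K): max(20, 0) = 20, max(-7, 0) = 0, max(-17.8, 0) = 0
Node u (S = 30): V_u = 1/1.1·[0.5556·20.0000 + 0.4444·0.0000] = 10.1010
Node d (S = 12): V_d = 1/1.1·[0.5556·0.0000 + 0.4444·0.0000] = 0.0000
Node 0 (S = 20): V_0 = 1/1.1·[0.5556·10.1010 + 0.4444·0.0000] = 5.1015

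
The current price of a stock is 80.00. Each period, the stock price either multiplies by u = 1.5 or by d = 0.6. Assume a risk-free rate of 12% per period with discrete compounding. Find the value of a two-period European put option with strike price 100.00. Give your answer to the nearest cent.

Risk-neutral probability p = (1 + 0.12 − 0.6)/(1.5 − 0.6) = 0.5200/0.9000 = 0.5778
Terminal stock prices: S_uu = 180, S_ud = 72, S_dd = 28.8
Terminal payoffs (K − S): max(-80, 0) = 0, max(28, 0) = 28, max(71.2, 0) = 71.2
Node u (S = 120): V_u = 1/1.12·[0.5778·0.0000 + 0.4222·28.0000] = 10.5556
Node d (S = 48): V_d = 1/1.12·[0.5778·28.0000 + 0.4222·71.2000] = 41.2857
Node 0 (S = 80): V_0 = 1/1.12·[0.5778·10.5556 + 0.4222·41.2857] = 21.0094

21.01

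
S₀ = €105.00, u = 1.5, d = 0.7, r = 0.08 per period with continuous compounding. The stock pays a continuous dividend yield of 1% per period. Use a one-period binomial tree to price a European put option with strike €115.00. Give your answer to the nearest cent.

Per-period risk-free factor R = e^0.08 = 1.0833; dividend-adjusted growth = e^(0.08−0.01) = 1.0725.
Risk-neutral probability p = (1.0725 − 0.7)/(1.5 − 0.7) = 0.3725/0.8000 = 0.4656
Terminal stock prices: S_u = 157.5, S_d = 73.5
Terminal payoffs (K − S): max(-42.5, 0) = 0, max(41.5, 0) = 41.5
Node 0 (S = 105): V_0 = e^(−0.08)·[0.4656·0.0000 + 0.5344·41.5000] = 20.4712

€20.47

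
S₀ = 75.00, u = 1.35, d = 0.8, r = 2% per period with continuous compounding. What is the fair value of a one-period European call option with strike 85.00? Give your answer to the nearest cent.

Risk-neutral probability p = (e^0.02 − 0.8)/(1.35 − 0.8) = 0.2202/0.5500 = 0.4004
Terminal stock prices: S_u = 101.2, S_d = 60
Terminal payoffs (S − K): max(16.25, 0) = 16.25, max(-25, 0) = 0
Node 0 (S = 75): V_0 = e^(−0.02)·[0.4004·16.2500 + 0.5996·0.0000] = 6.3771

6.38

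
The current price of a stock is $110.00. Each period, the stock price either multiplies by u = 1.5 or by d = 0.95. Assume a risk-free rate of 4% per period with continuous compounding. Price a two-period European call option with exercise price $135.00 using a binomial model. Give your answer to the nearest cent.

Risk-neutral probability p = (e^0.04 − 0.95)/(1.5 − 0.95) = 0.0908/0.5500 = 0.1651
Terminal stock prices: S_uu = 247.5, S_ud = 156.8, S_dd = 99.27
Terminal payoffs (S − K): max(112.5, 0) = 112.5, max(21.75, 0) = 21.75, max(-35.73, 0) = 0
Node u (S = 165): V_u = e^(−0.04)·[0.1651·112.5000 + 0.8349·21.7500] = 35.2934
Node d (S = 104.5): V_d = e^(−0.04)·[0.1651·21.7500 + 0.8349·0.0000] = 3.4503
Node 0 (S = 110): V_0 = e^(−0.04)·[0.1651·35.2934 + 0.8349·3.4503] = 8.3665

$8.37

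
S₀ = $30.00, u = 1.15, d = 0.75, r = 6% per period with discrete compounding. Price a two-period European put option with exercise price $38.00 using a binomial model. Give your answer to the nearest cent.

$4.72

Risk-neutral probability p = (1 + 0.06 − 0.75)/(1.15 − 0.75) = 0.3100/0.4000 = 0.7750
Terminal stock prices: S_uu = 39.67, S_ud = 25.88, S_dd = 16.88
Terminal payoffs (K − S): max(-1.675, 0) = 0, max(12.12, 0) = 12.12, max(21.12, 0) = 21.12
Node u (S = 34.5): V_u = 1/1.06·[0.7750·0.0000 + 0.2250·12.1250] = 2.5737
Node d (S = 22.5): V_d = 1/1.06·[0.7750·12.1250 + 0.2250·21.1250] = 13.3491
Node 0 (S = 30): V_0 = 1/1.06·[0.7750·2.5737 + 0.2250·13.3491] = 4.7152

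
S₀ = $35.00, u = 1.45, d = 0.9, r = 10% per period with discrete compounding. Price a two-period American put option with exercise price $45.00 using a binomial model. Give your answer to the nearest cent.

$10.00

Risk-neutral probability p = (1 + 0.1 − 0.9)/(1.45 − 0.9) = 0.2000/0.5500 = 0.3636
Terminal stock prices: S_uu = 73.59, S_ud = 45.68, S_dd = 28.35
Terminal payoffs (K − S): max(-28.59, 0) = 0, max(-0.675, 0) = 0, max(16.65, 0) = 16.65
Node u (S = 50.75): continuation = 1/1.1·[0.3636·0.0000 + 0.6364·0.0000] = 0.0000; exercise value = 0.0000 ≤ continuation, so V_u = 0.0000
Node d (S = 31.5): continuation = 1/1.1·[0.3636·0.0000 + 0.6364·16.6500] = 9.6322; exercise value = 13.5000 > continuation, so V_d = 13.5000 (exercise)
Node 0 (S = 35): continuation = 1/1.1·[0.3636·0.0000 + 0.6364·13.5000] = 7.8099; exercise value = 10.0000 > continuation, so V_0 = 10.0000 (exercise)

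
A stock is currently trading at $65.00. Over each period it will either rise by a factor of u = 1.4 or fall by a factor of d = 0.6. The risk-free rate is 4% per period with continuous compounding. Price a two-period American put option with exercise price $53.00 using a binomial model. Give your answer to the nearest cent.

Risk-neutral probability p = (e^0.04 − 0.6)/(1.4 − 0.6) = 0.4408/0.8000 = 0.5510
Terminal stock prices: S_uu = 127.4, S_ud = 54.6, S_dd = 23.4
Terminal payoffs (K − S): max(-74.4, 0) = 0, max(-1.6, 0) = 0, max(29.6, 0) = 29.6
Node u (S = 91): continuation = e^(−0.04)·[0.5510·0.0000 + 0.4490·0.0000] = 0.0000; exercise value = 0.0000 ≤ continuation, so V_u = 0.0000
Node d (S = 39): continuation = e^(−0.04)·[0.5510·0.0000 + 0.4490·29.6000] = 12.7689; exercise value = 14.0000 > continuation, so V_d = 14.0000 (exercise)
Node 0 (S = 65): continuation = e^(−0.04)·[0.5510·0.0000 + 0.4490·14.0000] = 6.0393; exercise value = 0.0000 ≤ continuation, so V_0 = 6.0393

$6.04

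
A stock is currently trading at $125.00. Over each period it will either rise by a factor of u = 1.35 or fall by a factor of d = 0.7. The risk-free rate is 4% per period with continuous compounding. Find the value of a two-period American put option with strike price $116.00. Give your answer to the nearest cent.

$13.03

Risk-neutral probability p = (e^0.04 − 0.7)/(1.35 − 0.7) = 0.3408/0.6500 = 0.5243
Terminal stock prices: S_uu = 227.8, S_ud = 118.1, S_dd = 61.25
Terminal payoffs (K − S): max(-111.8, 0) = 0, max(-2.125, 0) = 0, max(54.75, 0) = 54.75
Node u (S = 168.8): continuation = e^(−0.04)·[0.5243·0.0000 + 0.4757·0.0000] = 0.0000; exercise value = 0.0000 ≤ continuation, so V_u = 0.0000
Node d (S = 87.5): continuation = e^(−0.04)·[0.5243·0.0000 + 0.4757·54.7500] = 25.0221; exercise value = 28.5000 > continuation, so V_d = 28.5000 (exercise)
Node 0 (S = 125): continuation = e^(−0.04)·[0.5243·0.0000 + 0.4757·28.5000] = 13.0252; exercise value = 0.0000 ≤ continuation, so V_0 = 13.0252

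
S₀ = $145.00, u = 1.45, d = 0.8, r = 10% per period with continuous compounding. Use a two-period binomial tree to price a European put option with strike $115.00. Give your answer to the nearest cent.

$5.12

Risk-neutral probability p = (e^0.1 − 0.8)/(1.45 − 0.8) = 0.3052/0.6500 = 0.4695
Terminal stock prices: S_uu = 304.9, S_ud = 168.2, S_dd = 92.8
Terminal payoffs (K − S): max(-189.9, 0) = 0, max(-53.2, 0) = 0, max(22.2, 0) = 22.2
Node u (S = 210.2): V_u = e^(−0.1)·[0.4695·0.0000 + 0.5305·0.0000] = 0.0000
Node d (S = 116): V_d = e^(−0.1)·[0.4695·0.0000 + 0.5305·22.2000] = 10.6565
Node 0 (S = 145): V_0 = e^(−0.1)·[0.4695·0.0000 + 0.5305·10.6565] = 5.1153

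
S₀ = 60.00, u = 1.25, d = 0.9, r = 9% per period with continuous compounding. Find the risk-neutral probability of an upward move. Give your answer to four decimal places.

Risk-neutral probability p = (e^0.09 − 0.9)/(1.25 − 0.9) = 0.1942/0.3500 = 0.5548

p = 0.5548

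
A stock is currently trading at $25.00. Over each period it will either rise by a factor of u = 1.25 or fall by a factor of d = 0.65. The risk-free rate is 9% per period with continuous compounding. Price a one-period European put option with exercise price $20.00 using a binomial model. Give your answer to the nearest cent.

$0.89

Risk-neutral probability p = (e^0.09 − 0.65)/(1.25 − 0.65) = 0.4442/0.6000 = 0.7403
Terminal stock prices: S_u = 31.25, S_d = 16.25
Terminal payoffs (K − S): max(-11.25, 0) = 0, max(3.75, 0) = 3.75
Node 0 (S = 25): V_0 = e^(−0.09)·[0.7403·0.0000 + 0.2597·3.7500] = 0.8901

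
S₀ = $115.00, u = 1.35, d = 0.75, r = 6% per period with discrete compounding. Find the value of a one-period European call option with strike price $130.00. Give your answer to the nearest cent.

Risk-neutral probability p = (1 + 0.06 − 0.75)/(1.35 − 0.75) = 0.3100/0.6000 = 0.5167
Terminal stock prices: S_u = 155.2, S_d = 86.25
Terminal payoffs (S − K): max(25.25, 0) = 25.25, max(-43.75, 0) = 0
Node 0 (S = 115): V_0 = 1/1.06·[0.5167·25.2500 + 0.4833·0.0000] = 12.3074

$12.31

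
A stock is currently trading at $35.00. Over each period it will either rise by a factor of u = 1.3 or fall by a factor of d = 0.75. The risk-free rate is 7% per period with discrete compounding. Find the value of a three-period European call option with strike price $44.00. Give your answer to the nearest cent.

$5.41

Risk-neutral probability p = (1 + 0.07 − 0.75)/(1.3 − 0.75) = 0.3200/0.5500 = 0.5818
Terminal stock prices: S_uuu = 76.89, S_uud = 44.36, S_udd = 25.59, S_ddd = 14.77
Terminal payoffs (S − K): max(32.89, 0) = 32.89, max(0.3625, 0) = 0.3625, max(-18.41, 0) = 0, max(-29.23, 0) = 0
Node uu (S = 59.15): V_uu = 1/1.07·[0.5818·32.8950 + 0.4182·0.3625] = 18.0285
Node ud (S = 34.12): V_ud = 1/1.07·[0.5818·0.3625 + 0.4182·0.0000] = 0.1971
Node dd (S = 19.69): V_dd = 1/1.07·[0.5818·0.0000 + 0.4182·0.0000] = 0.0000
Node u (S = 45.5): V_u = 1/1.07·[0.5818·18.0285 + 0.4182·0.1971] = 9.8801
Node d (S = 26.25): V_d = 1/1.07·[0.5818·0.1971 + 0.4182·0.0000] = 0.1072
Node 0 (S = 35): V_0 = 1/1.07·[0.5818·9.8801 + 0.4182·0.1072] = 5.4143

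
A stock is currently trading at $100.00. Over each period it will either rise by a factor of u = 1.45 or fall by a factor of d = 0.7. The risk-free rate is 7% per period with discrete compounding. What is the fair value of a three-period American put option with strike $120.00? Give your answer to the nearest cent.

Risk-neutral probability p = (1 + 0.07 − 0.7)/(1.45 − 0.7) = 0.3700/0.7500 = 0.4933
Terminal stock prices: S_uuu = 304.9, S_uud = 147.2, S_udd = 71.05, S_ddd = 34.3
Terminal payoffs (K − S): max(-184.9, 0) = 0, max(-27.17, 0) = 0, max(48.95, 0) = 48.95, max(85.7, 0) = 85.7
Node uu (S = 210.2): continuation = 1/1.07·[0.4933·0.0000 + 0.5067·0.0000] = 0.0000; exercise value = 0.0000 ≤ continuation, so V_uu = 0.0000
Node ud (S = 101.5): continuation = 1/1.07·[0.4933·0.0000 + 0.5067·48.9500] = 23.1788; exercise value = 18.5000 ≤ continuation, so V_ud = 23.1788
Node dd (S = 49): continuation = 1/1.07·[0.4933·48.9500 + 0.5067·85.7000] = 63.1495; exercise value = 71.0000 > continuation, so V_dd = 71.0000 (exercise)
Node u (S = 145): continuation = 1/1.07·[0.4933·0.0000 + 0.5067·23.1788] = 10.9756; exercise value = 0.0000 ≤ continuation, so V_u = 10.9756
Node d (S = 70): continuation = 1/1.07·[0.4933·23.1788 + 0.5067·71.0000] = 44.3067; exercise value = 50.0000 > continuation, so V_d = 50.0000 (exercise)
Node 0 (S = 100): continuation = 1/1.07·[0.4933·10.9756 + 0.5067·50.0000] = 28.7364; exercise value = 20.0000 ≤ continuation, so V_0 = 28.7364

$28.74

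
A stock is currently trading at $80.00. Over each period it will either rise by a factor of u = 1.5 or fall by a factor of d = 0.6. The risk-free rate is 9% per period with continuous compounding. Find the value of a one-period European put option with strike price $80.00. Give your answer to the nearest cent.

$13.19

Risk-neutral probability p = (e^0.09 − 0.6)/(1.5 − 0.6) = 0.4942/0.9000 = 0.5491
Terminal stock prices: S_u = 120, S_d = 48
Terminal payoffs (K − S): max(-40, 0) = 0, max(32, 0) = 32
Node 0 (S = 80): V_0 = e^(−0.09)·[0.5491·0.0000 + 0.4509·32.0000] = 13.1874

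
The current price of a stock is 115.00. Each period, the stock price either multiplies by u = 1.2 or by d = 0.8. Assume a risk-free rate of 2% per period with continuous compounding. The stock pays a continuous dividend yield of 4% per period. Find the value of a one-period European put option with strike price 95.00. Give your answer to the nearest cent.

Per-period risk-free factor R = e^0.02 = 1.0202; dividend-adjusted growth = e^(0.02−0.04) = 0.9802.
Risk-neutral probability p = (0.9802 − 0.8)/(1.2 − 0.8) = 0.1802/0.4000 = 0.4505
Terminal stock prices: S_u = 138, S_d = 92
Terminal payoffs (K − S): max(-43, 0) = 0, max(3, 0) = 3
Node 0 (S = 115): V_0 = e^(−0.02)·[0.4505·0.0000 + 0.5495·3.0000] = 1.6159

1.62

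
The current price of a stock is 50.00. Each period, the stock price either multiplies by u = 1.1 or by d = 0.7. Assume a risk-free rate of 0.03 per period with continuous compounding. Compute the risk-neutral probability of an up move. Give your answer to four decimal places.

Risk-neutral probability p = (e^0.03 − 0.7)/(1.1 − 0.7) = 0.3305/0.4000 = 0.8261

p = 0.8261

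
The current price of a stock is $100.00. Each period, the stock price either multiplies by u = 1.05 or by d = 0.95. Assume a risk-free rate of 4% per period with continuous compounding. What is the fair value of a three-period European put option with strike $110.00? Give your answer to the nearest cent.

Risk-neutral probability p = (e^0.04 − 0.95)/(1.05 − 0.95) = 0.0908/0.1000 = 0.9081
Terminal stock prices: S_uuu = 115.8, S_uud = 104.7, S_udd = 94.76, S_ddd = 85.74
Terminal payoffs (K − S): max(-5.763, 0) = 0, max(5.263, 0) = 5.263, max(15.24, 0) = 15.24, max(24.26, 0) = 24.26
Node uu (S = 110.2): V_uu = e^(−0.04)·[0.9081·0.0000 + 0.0919·5.2625] = 0.4646
Node ud (S = 99.75): V_ud = e^(−0.04)·[0.9081·5.2625 + 0.0919·15.2375] = 5.9368
Node dd (S = 90.25): V_dd = e^(−0.04)·[0.9081·15.2375 + 0.0919·24.2625] = 15.4368
Node u (S = 105): V_u = e^(−0.04)·[0.9081·0.4646 + 0.0919·5.9368] = 0.9295
Node d (S = 95): V_d = e^(−0.04)·[0.9081·5.9368 + 0.0919·15.4368] = 6.5428
Node 0 (S = 100): V_0 = e^(−0.04)·[0.9081·0.9295 + 0.0919·6.5428] = 1.3887

$1.39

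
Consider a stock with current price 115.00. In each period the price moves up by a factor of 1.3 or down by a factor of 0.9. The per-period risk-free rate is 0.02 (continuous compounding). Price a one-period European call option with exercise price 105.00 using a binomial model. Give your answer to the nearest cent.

Risk-neutral probability p = (e^0.02 − 0.9)/(1.3 − 0.9) = 0.1202/0.4000 = 0.3005
Terminal stock prices: S_u = 149.5, S_d = 103.5
Terminal payoffs (S − K): max(44.5, 0) = 44.5, max(-1.5, 0) = 0
Node 0 (S = 115): V_0 = e^(−0.02)·[0.3005·44.5000 + 0.6995·0.0000] = 13.1076

13.11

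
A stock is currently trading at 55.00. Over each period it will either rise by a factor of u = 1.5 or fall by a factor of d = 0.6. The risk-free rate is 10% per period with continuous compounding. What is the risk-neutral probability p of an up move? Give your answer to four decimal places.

Risk-neutral probability p = (e^0.1 − 0.6)/(1.5 − 0.6) = 0.5052/0.9000 = 0.5613

p = 0.5613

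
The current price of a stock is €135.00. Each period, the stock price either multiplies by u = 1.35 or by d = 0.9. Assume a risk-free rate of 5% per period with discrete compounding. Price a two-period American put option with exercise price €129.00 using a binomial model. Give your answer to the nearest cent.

Risk-neutral probability p = (1 + 0.05 − 0.9)/(1.35 − 0.9) = 0.1500/0.4500 = 0.3333
Terminal stock prices: S_uu = 246, S_ud = 164, S_dd = 109.4
Terminal payoffs (K − S): max(-117, 0) = 0, max(-35.03, 0) = 0, max(19.65, 0) = 19.65
Node u (S = 182.2): continuation = 1/1.05·[0.3333·0.0000 + 0.6667·0.0000] = 0.0000; exercise value = 0.0000 ≤ continuation, so V_u = 0.0000
Node d (S = 121.5): continuation = 1/1.05·[0.3333·0.0000 + 0.6667·19.6500] = 12.4762; exercise value = 7.5000 ≤ continuation, so V_d = 12.4762
Node 0 (S = 135): continuation = 1/1.05·[0.3333·0.0000 + 0.6667·12.4762] = 7.9214; exercise value = 0.0000 ≤ continuation, so V_0 = 7.9214

€7.92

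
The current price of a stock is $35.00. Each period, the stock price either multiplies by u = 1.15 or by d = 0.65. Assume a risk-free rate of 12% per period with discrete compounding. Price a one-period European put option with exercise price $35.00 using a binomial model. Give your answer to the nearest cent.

$0.66

Risk-neutral probability p = (1 + 0.12 − 0.65)/(1.15 − 0.65) = 0.4700/0.5000 = 0.9400
Terminal stock prices: S_u = 40.25, S_d = 22.75
Terminal payoffs (K − S): max(-5.25, 0) = 0, max(12.25, 0) = 12.25
Node 0 (S = 35): V_0 = 1/1.12·[0.9400·0.0000 + 0.0600·12.2500] = 0.6562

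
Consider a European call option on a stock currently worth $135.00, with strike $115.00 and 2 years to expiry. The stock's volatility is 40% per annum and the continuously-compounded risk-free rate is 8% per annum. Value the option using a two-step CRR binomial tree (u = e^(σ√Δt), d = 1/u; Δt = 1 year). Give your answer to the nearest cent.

$48.46

CRR parameters: u = e^(σ√Δt) = e^(0.4·√1) = 1.4918, d = 1/u = 0.6703
Per-period rate: rΔt = 0.08·1 = 0.08, so R = e^0.08 = 1.0833
Risk-neutral probability p = (e^0.08 − 0.6703)/(1.4918 − 0.6703) = 0.4130/0.8215 = 0.5027
Terminal stock prices: S_uu = 300.4, S_ud = 135, S_dd = 60.66
Terminal payoffs (S − K): max(185.4, 0) = 185.4, max(20, 0) = 20, max(-54.34, 0) = 0
Node u (S = 201.4): V_u = e^(−0.08)·[0.5027·185.4480 + 0.4973·20.0000] = 95.2380
Node d (S = 90.49): V_d = e^(−0.08)·[0.5027·20.0000 + 0.4973·0.0000] = 9.2809
Node 0 (S = 135): V_0 = e^(−0.08)·[0.5027·95.2380 + 0.4973·9.2809] = 48.4555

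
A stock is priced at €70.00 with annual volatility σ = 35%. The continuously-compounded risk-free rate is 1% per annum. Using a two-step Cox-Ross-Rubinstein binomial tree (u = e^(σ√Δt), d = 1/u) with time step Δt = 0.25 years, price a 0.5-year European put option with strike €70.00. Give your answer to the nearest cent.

€5.92

CRR parameters: u = e^(σ√Δt) = e^(0.35·√0.25) = 1.1912, d = 1/u = 0.8395
Per-period rate: rΔt = 0.01·0.25 = 0.0025, so R = e^0.0025 = 1.0025
Risk-neutral probability p = (e^0.0025 − 0.8395)/(1.1912 − 0.8395) = 0.1630/0.3518 = 0.4635
Terminal stock prices: S_uu = 99.33, S_ud = 70, S_dd = 49.33
Terminal payoffs (K − S): max(-29.33, 0) = 0, max(0, 0) = 0, max(20.67, 0) = 20.67
Node u (S = 83.39): V_u = e^(−0.0025)·[0.4635·0.0000 + 0.5365·0.0000] = 0.0000
Node d (S = 58.76): V_d = e^(−0.0025)·[0.4635·0.0000 + 0.5365·20.6718] = 11.0632
Node 0 (S = 70): V_0 = e^(−0.0025)·[0.4635·0.0000 + 0.5365·11.0632] = 5.9209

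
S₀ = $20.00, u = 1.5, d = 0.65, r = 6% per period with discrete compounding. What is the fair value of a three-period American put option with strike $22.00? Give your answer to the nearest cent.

$5.41

Risk-neutral probability p = (1 + 0.06 − 0.65)/(1.5 − 0.65) = 0.4100/0.8500 = 0.4824
Terminal stock prices: S_uuu = 67.5, S_uud = 29.25, S_udd = 12.68, S_ddd = 5.492
Terminal payoffs (K − S): max(-45.5, 0) = 0, max(-7.25, 0) = 0, max(9.325, 0) = 9.325, max(16.51, 0) = 16.51
Node uu (S = 45): continuation = 1/1.06·[0.4824·0.0000 + 0.5176·0.0000] = 0.0000; exercise value = 0.0000 ≤ continuation, so V_uu = 0.0000
Node ud (S = 19.5): continuation = 1/1.06·[0.4824·0.0000 + 0.5176·9.3250] = 4.5538; exercise value = 2.5000 ≤ continuation, so V_ud = 4.5538
Node dd (S = 8.45): continuation = 1/1.06·[0.4824·9.3250 + 0.5176·16.5075] = 12.3047; exercise value = 13.5500 > continuation, so V_dd = 13.5500 (exercise)
Node u (S = 30): continuation = 1/1.06·[0.4824·0.0000 + 0.5176·4.5538] = 2.2238; exercise value = 0.0000 ≤ continuation, so V_u = 2.2238
Node d (S = 13): continuation = 1/1.06·[0.4824·4.5538 + 0.5176·13.5500] = 8.6893; exercise value = 9.0000 > continuation, so V_d = 9.0000 (exercise)
Node 0 (S = 20): continuation = 1/1.06·[0.4824·2.2238 + 0.5176·9.0000] = 5.4071; exercise value = 2.0000 ≤ continuation, so V_0 = 5.4071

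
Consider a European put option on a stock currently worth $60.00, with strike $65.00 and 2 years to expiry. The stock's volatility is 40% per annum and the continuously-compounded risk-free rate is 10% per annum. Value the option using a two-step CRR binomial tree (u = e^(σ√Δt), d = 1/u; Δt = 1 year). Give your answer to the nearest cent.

$8.94

CRR parameters: u = e^(σ√Δt) = e^(0.4·√1) = 1.4918, d = 1/u = 0.6703
Per-period rate: rΔt = 0.1·1 = 0.1, so R = e^0.1 = 1.1052
Risk-neutral probability p = (e^0.1 − 0.6703)/(1.4918 − 0.6703) = 0.4349/0.8215 = 0.5293
Terminal stock prices: S_uu = 133.5, S_ud = 60, S_dd = 26.96
Terminal payoffs (K − S): max(-68.53, 0) = 0, max(5, 0) = 5, max(38.04, 0) = 38.04
Node u (S = 89.51): V_u = e^(−0.1)·[0.5293·0.0000 + 0.4707·5.0000] = 2.1294
Node d (S = 40.22): V_d = e^(−0.1)·[0.5293·5.0000 + 0.4707·38.0403] = 18.5952
Node 0 (S = 60): V_0 = e^(−0.1)·[0.5293·2.1294 + 0.4707·18.5952] = 8.9391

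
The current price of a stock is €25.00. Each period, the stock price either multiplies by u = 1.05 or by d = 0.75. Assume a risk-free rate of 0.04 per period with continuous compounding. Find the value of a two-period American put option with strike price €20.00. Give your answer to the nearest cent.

Risk-neutral probability p = (e^0.04 − 0.75)/(1.05 − 0.75) = 0.2908/0.3000 = 0.9694
Terminal stock prices: S_uu = 27.56, S_ud = 19.69, S_dd = 14.06
Terminal payoffs (K − S): max(-7.562, 0) = 0, max(0.3125, 0) = 0.3125, max(5.938, 0) = 5.938
Node u (S = 26.25): continuation = e^(−0.04)·[0.9694·0.0000 + 0.0306·0.3125] = 0.0092; exercise value = 0.0000 ≤ continuation, so V_u = 0.0092
Node d (S = 18.75): continuation = e^(−0.04)·[0.9694·0.3125 + 0.0306·5.9375] = 0.4658; exercise value = 1.2500 > continuation, so V_d = 1.2500 (exercise)
Node 0 (S = 25): continuation = e^(−0.04)·[0.9694·0.0092 + 0.0306·1.2500] = 0.0454; exercise value = 0.0000 ≤ continuation, so V_0 = 0.0454

€0.05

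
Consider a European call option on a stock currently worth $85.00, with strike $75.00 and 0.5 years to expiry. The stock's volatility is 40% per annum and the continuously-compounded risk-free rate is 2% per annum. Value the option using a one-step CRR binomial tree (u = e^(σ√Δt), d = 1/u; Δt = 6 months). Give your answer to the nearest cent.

$16.73

CRR parameters: u = e^(σ√Δt) = e^(0.4·√0.5) = 1.3269, d = 1/u = 0.7536
Per-period rate: rΔt = 0.02·0.5 = 0.01, so R = e^0.01 = 1.0101
Risk-neutral probability p = (e^0.01 − 0.7536)/(1.3269 − 0.7536) = 0.2564/0.5733 = 0.4473
Terminal stock prices: S_u = 112.8, S_d = 64.06
Terminal payoffs (S − K): max(37.79, 0) = 37.79, max(-10.94, 0) = 0
Node 0 (S = 85): V_0 = e^(−0.01)·[0.4473·37.7862 + 0.5527·0.0000] = 16.7332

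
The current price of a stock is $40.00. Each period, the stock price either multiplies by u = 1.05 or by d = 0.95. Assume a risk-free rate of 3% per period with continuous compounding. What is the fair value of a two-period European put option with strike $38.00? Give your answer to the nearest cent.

Risk-neutral probability p = (e^0.03 − 0.95)/(1.05 − 0.95) = 0.0805/0.1000 = 0.8045
Terminal stock prices: S_uu = 44.1, S_ud = 39.9, S_dd = 36.1
Terminal payoffs (K − S): max(-6.1, 0) = 0, max(-1.9, 0) = 0, max(1.9, 0) = 1.9
Node u (S = 42): V_u = e^(−0.03)·[0.8045·0.0000 + 0.1955·0.0000] = 0.0000
Node d (S = 38): V_d = e^(−0.03)·[0.8045·0.0000 + 0.1955·1.9000] = 0.3604
Node 0 (S = 40): V_0 = e^(−0.03)·[0.8045·0.0000 + 0.1955·0.3604] = 0.0684

$0.07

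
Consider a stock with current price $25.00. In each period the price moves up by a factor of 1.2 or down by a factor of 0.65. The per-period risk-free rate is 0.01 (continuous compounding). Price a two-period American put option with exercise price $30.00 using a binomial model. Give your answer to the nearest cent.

Risk-neutral probability p = (e^0.01 − 0.65)/(1.2 − 0.65) = 0.3601/0.5500 = 0.6546
Terminal stock prices: S_uu = 36, S_ud = 19.5, S_dd = 10.56
Terminal payoffs (K − S): max(-6, 0) = 0, max(10.5, 0) = 10.5, max(19.44, 0) = 19.44
Node u (S = 30): continuation = e^(−0.01)·[0.6546·0.0000 + 0.3454·10.5000] = 3.5902; exercise value = 0.0000 ≤ continuation, so V_u = 3.5902
Node d (S = 16.25): continuation = e^(−0.01)·[0.6546·10.5000 + 0.3454·19.4375] = 13.4515; exercise value = 13.7500 > continuation, so V_d = 13.7500 (exercise)
Node 0 (S = 25): continuation = e^(−0.01)·[0.6546·3.5902 + 0.3454·13.7500] = 7.0284; exercise value = 5.0000 ≤ continuation, so V_0 = 7.0284

$7.03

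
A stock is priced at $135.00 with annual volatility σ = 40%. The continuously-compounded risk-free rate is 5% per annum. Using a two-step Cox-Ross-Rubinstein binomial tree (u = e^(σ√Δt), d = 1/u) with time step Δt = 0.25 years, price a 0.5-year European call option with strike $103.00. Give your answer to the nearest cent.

$37.82

CRR parameters: u = e^(σ√Δt) = e^(0.4·√0.25) = 1.2214, d = 1/u = 0.8187
Per-period rate: rΔt = 0.05·0.25 = 0.0125, so R = e^0.0125 = 1.0126
Risk-neutral probability p = (e^0.0125 − 0.8187)/(1.2214 − 0.8187) = 0.1938/0.4027 = 0.4814
Terminal stock prices: S_uu = 201.4, S_ud = 135, S_dd = 90.49
Terminal payoffs (S − K): max(98.4, 0) = 98.4, max(32, 0) = 32, max(-12.51, 0) = 0
Node u (S = 164.9): V_u = e^(−0.0125)·[0.4814·98.3963 + 0.5186·32.0000] = 63.1689
Node d (S = 110.5): V_d = e^(−0.0125)·[0.4814·32.0000 + 0.5186·0.0000] = 15.2135
Node 0 (S = 135): V_0 = e^(−0.0125)·[0.4814·63.1689 + 0.5186·15.2135] = 37.8236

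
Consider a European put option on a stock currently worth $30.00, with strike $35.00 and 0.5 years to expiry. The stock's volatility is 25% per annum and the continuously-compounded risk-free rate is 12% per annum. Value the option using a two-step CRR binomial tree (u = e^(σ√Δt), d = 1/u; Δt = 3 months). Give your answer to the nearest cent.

CRR parameters: u = e^(σ√Δt) = e^(0.25·√0.25) = 1.1331, d = 1/u = 0.8825
Per-period rate: rΔt = 0.12·0.25 = 0.03, so R = e^0.03 = 1.0305
Risk-neutral probability p = (e^0.03 − 0.8825)/(1.1331 − 0.8825) = 0.1480/0.2507 = 0.5903
Terminal stock prices: S_uu = 38.52, S_ud = 30, S_dd = 23.36
Terminal payoffs (K − S): max(-3.521, 0) = 0, max(5, 0) = 5, max(11.64, 0) = 11.64
Node u (S = 33.99): V_u = e^(−0.03)·[0.5903·0.0000 + 0.4097·5.0000] = 1.9880
Node d (S = 26.47): V_d = e^(−0.03)·[0.5903·5.0000 + 0.4097·11.6360] = 7.4907
Node 0 (S = 30): V_0 = e^(−0.03)·[0.5903·1.9880 + 0.4097·7.4907] = 4.1171

$4.12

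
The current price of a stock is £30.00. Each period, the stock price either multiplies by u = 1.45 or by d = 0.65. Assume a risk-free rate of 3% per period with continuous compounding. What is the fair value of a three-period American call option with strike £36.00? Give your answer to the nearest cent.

Risk-neutral probability p = (e^0.03 − 0.65)/(1.45 − 0.65) = 0.3805/0.8000 = 0.4756
Terminal stock prices: S_uuu = 91.46, S_uud = 41, S_udd = 18.38, S_ddd = 8.239
Terminal payoffs (S − K): max(55.46, 0) = 55.46, max(4.999, 0) = 4.999, max(-17.62, 0) = 0, max(-27.76, 0) = 0
Node uu (S = 63.08): continuation = e^(−0.03)·[0.4756·55.4587 + 0.5244·4.9988] = 28.1390; exercise value = 27.0750 ≤ continuation, so V_uu = 28.1390
Node ud (S = 28.28): continuation = e^(−0.03)·[0.4756·4.9988 + 0.5244·0.0000] = 2.3070; exercise value = 0.0000 ≤ continuation, so V_ud = 2.3070
Node dd (S = 12.68): continuation = e^(−0.03)·[0.4756·0.0000 + 0.5244·0.0000] = 0.0000; exercise value = 0.0000 ≤ continuation, so V_dd = 0.0000
Node u (S = 43.5): continuation = e^(−0.03)·[0.4756·28.1390 + 0.5244·2.3070] = 14.1606; exercise value = 7.5000 ≤ continuation, so V_u = 14.1606
Node d (S = 19.5): continuation = e^(−0.03)·[0.4756·2.3070 + 0.5244·0.0000] = 1.0647; exercise value = 0.0000 ≤ continuation, so V_d = 1.0647
Node 0 (S = 30): continuation = e^(−0.03)·[0.4756·14.1606 + 0.5244·1.0647] = 7.0772; exercise value = 0.0000 ≤ continuation, so V_0 = 7.0772

£7.08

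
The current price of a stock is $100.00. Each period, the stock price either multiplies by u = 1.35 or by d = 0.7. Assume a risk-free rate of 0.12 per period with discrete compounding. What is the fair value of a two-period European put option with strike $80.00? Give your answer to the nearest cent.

Risk-neutral probability p = (1 + 0.12 − 0.7)/(1.35 − 0.7) = 0.4200/0.6500 = 0.6462
Terminal stock prices: S_uu = 182.3, S_ud = 94.5, S_dd = 49
Terminal payoffs (K − S): max(-102.3, 0) = 0, max(-14.5, 0) = 0, max(31, 0) = 31
Node u (S = 135): V_u = 1/1.12·[0.6462·0.0000 + 0.3538·0.0000] = 0.0000
Node d (S = 70): V_d = 1/1.12·[0.6462·0.0000 + 0.3538·31.0000] = 9.7940
Node 0 (S = 100): V_0 = 1/1.12·[0.6462·0.0000 + 0.3538·9.7940] = 3.0942

$3.09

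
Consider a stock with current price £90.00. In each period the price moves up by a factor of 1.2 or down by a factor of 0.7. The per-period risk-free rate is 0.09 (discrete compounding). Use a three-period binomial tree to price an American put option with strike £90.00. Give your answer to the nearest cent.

£7.53

Risk-neutral probability p = (1 + 0.09 − 0.7)/(1.2 − 0.7) = 0.3900/0.5000 = 0.7800
Terminal stock prices: S_uuu = 155.5, S_uud = 90.72, S_udd = 52.92, S_ddd = 30.87
Terminal payoffs (K − S): max(-65.52, 0) = 0, max(-0.72, 0) = 0, max(37.08, 0) = 37.08, max(59.13, 0) = 59.13
Node uu (S = 129.6): continuation = 1/1.09·[0.7800·0.0000 + 0.2200·0.0000] = 0.0000; exercise value = 0.0000 ≤ continuation, so V_uu = 0.0000
Node ud (S = 75.6): continuation = 1/1.09·[0.7800·0.0000 + 0.2200·37.0800] = 7.4840; exercise value = 14.4000 > continuation, so V_ud = 14.4000 (exercise)
Node dd (S = 44.1): continuation = 1/1.09·[0.7800·37.0800 + 0.2200·59.1300] = 38.4688; exercise value = 45.9000 > continuation, so V_dd = 45.9000 (exercise)
Node u (S = 108): continuation = 1/1.09·[0.7800·0.0000 + 0.2200·14.4000] = 2.9064; exercise value = 0.0000 ≤ continuation, so V_u = 2.9064
Node d (S = 63): continuation = 1/1.09·[0.7800·14.4000 + 0.2200·45.9000] = 19.5688; exercise value = 27.0000 > continuation, so V_d = 27.0000 (exercise)
Node 0 (S = 90): continuation = 1/1.09·[0.7800·2.9064 + 0.2200·27.0000] = 7.5294; exercise value = 0.0000 ≤ continuation, so V_0 = 7.5294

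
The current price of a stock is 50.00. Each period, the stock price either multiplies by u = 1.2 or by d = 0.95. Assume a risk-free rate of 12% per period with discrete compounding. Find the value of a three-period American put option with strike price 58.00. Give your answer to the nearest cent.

8.00

Risk-neutral probability p = (1 + 0.12 − 0.95)/(1.2 − 0.95) = 0.1700/0.2500 = 0.6800
Terminal stock prices: S_uuu = 86.4, S_uud = 68.4, S_udd = 54.15, S_ddd = 42.87
Terminal payoffs (K − S): max(-28.4, 0) = 0, max(-10.4, 0) = 0, max(3.85, 0) = 3.85, max(15.13, 0) = 15.13
Node uu (S = 72): continuation = 1/1.12·[0.6800·0.0000 + 0.3200·0.0000] = 0.0000; exercise value = 0.0000 ≤ continuation, so V_uu = 0.0000
Node ud (S = 57): continuation = 1/1.12·[0.6800·0.0000 + 0.3200·3.8500] = 1.1000; exercise value = 1.0000 ≤ continuation, so V_ud = 1.1000
Node dd (S = 45.12): continuation = 1/1.12·[0.6800·3.8500 + 0.3200·15.1313] = 6.6607; exercise value = 12.8750 > continuation, so V_dd = 12.8750 (exercise)
Node u (S = 60): continuation = 1/1.12·[0.6800·0.0000 + 0.3200·1.1000] = 0.3143; exercise value = 0.0000 ≤ continuation, so V_u = 0.3143
Node d (S = 47.5): continuation = 1/1.12·[0.6800·1.1000 + 0.3200·12.8750] = 4.3464; exercise value = 10.5000 > continuation, so V_d = 10.5000 (exercise)
Node 0 (S = 50): continuation = 1/1.12·[0.6800·0.3143 + 0.3200·10.5000] = 3.1908; exercise value = 8.0000 > continuation, so V_0 = 8.0000 (exercise)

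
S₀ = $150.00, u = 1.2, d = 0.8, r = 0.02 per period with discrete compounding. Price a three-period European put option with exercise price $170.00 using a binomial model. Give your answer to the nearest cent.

$25.26

Risk-neutral probability p = (1 + 0.02 − 0.8)/(1.2 − 0.8) = 0.2200/0.4000 = 0.5500
Terminal stock prices: S_uuu = 259.2, S_uud = 172.8, S_udd = 115.2, S_ddd = 76.8
Terminal payoffs (K − S): max(-89.2, 0) = 0, max(-2.8, 0) = 0, max(54.8, 0) = 54.8, max(93.2, 0) = 93.2
Node uu (S = 216): V_uu = 1/1.02·[0.5500·0.0000 + 0.4500·0.0000] = 0.0000
Node ud (S = 144): V_ud = 1/1.02·[0.5500·0.0000 + 0.4500·54.8000] = 24.1765
Node dd (S = 96): V_dd = 1/1.02·[0.5500·54.8000 + 0.4500·93.2000] = 70.6667
Node u (S = 180): V_u = 1/1.02·[0.5500·0.0000 + 0.4500·24.1765] = 10.6661
Node d (S = 120): V_d = 1/1.02·[0.5500·24.1765 + 0.4500·70.6667] = 44.2128
Node 0 (S = 150): V_0 = 1/1.02·[0.5500·10.6661 + 0.4500·44.2128] = 25.2570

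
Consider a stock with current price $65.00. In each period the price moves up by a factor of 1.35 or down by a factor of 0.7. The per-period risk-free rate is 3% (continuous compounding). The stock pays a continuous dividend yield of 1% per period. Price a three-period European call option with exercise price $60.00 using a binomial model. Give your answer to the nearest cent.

Per-period risk-free factor R = e^0.03 = 1.0305; dividend-adjusted growth = e^(0.03−0.01) = 1.0202.
Risk-neutral probability p = (1.0202 − 0.7)/(1.35 − 0.7) = 0.3202/0.6500 = 0.4926
Terminal stock prices: S_uuu = 159.9, S_uud = 82.92, S_udd = 43, S_ddd = 22.29
Terminal payoffs (S − K): max(99.92, 0) = 99.92, max(22.92, 0) = 22.92, max(-17, 0) = 0, max(-37.71, 0) = 0
Node uu (S = 118.5): V_uu = e^(−0.03)·[0.4926·99.9244 + 0.5074·22.9238] = 59.0570
Node ud (S = 61.42): V_ud = e^(−0.03)·[0.4926·22.9238 + 0.5074·0.0000] = 10.9589
Node dd (S = 31.85): V_dd = e^(−0.03)·[0.4926·0.0000 + 0.5074·0.0000] = 0.0000
Node u (S = 87.75): V_u = e^(−0.03)·[0.4926·59.0570 + 0.5074·10.9589] = 33.6287
Node d (S = 45.5): V_d = e^(−0.03)·[0.4926·10.9589 + 0.5074·0.0000] = 5.2390
Node 0 (S = 65): V_0 = e^(−0.03)·[0.4926·33.6287 + 0.5074·5.2390] = 18.6561

$18.66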